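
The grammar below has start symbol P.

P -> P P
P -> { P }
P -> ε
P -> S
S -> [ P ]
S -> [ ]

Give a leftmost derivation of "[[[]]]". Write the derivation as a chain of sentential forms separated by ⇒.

P⇒PP⇒SP⇒[P]P⇒[S]P⇒[[P]]P⇒[[S]]P⇒[[[]]]P⇒[[[]]]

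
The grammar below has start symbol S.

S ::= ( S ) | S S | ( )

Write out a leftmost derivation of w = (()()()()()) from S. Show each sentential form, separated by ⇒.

S⇒(S)⇒(SS)⇒(SSS)⇒(()SS)⇒(()SSS)⇒(()SSSS)⇒(()()SSS)⇒(()()()SS)⇒(()()()()S)⇒(()()()()())

S ⇒ (S)   [S ::= ( S )]
(S) ⇒ (SS)   [S ::= S S]
(SS) ⇒ (SSS)   [S ::= S S]
(SSS) ⇒ (()SS)   [S ::= ( )]
(()SS) ⇒ (()SSS)   [S ::= S S]
(()SSS) ⇒ (()SSSS)   [S ::= S S]
(()SSSS) ⇒ (()()SSS)   [S ::= ( )]
(()()SSS) ⇒ (()()()SS)   [S ::= ( )]
(()()()SS) ⇒ (()()()()S)   [S ::= ( )]
(()()()()S) ⇒ (()()()()())   [S ::= ( )]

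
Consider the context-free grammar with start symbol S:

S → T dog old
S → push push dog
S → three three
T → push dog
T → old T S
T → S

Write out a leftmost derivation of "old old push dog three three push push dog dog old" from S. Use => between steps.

S => T dog old => old T S dog old => old old T S S dog old => old old push dog S S dog old => old old push dog three three S dog old => old old push dog three three push push dog dog old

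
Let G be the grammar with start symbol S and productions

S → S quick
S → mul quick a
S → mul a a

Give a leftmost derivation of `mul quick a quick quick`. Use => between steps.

S => S quick   [S → S quick]
S quick => S quick quick   [S → S quick]
S quick quick => mul quick a quick quick   [S → mul quick a]

S => S quick => S quick quick => mul quick a quick quick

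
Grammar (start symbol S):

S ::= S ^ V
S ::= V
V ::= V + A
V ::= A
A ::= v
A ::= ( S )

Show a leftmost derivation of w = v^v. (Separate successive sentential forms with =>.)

S => S^V   [S ::= S ^ V]
S^V => V^V   [S ::= V]
V^V => A^V   [V ::= A]
A^V => v^V   [A ::= v]
v^V => v^A   [V ::= A]
v^A => v^v   [A ::= v]

S=>S^V=>V^V=>A^V=>v^V=>v^A=>v^v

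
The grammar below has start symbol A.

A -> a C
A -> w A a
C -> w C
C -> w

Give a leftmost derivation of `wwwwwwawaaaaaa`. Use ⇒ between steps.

A ⇒ wAa   [A -> w A a]
wAa ⇒ wwAaa   [A -> w A a]
wwAaa ⇒ wwwAaaa   [A -> w A a]
wwwAaaa ⇒ wwwwAaaaa   [A -> w A a]
wwwwAaaaa ⇒ wwwwwAaaaaa   [A -> w A a]
wwwwwAaaaaa ⇒ wwwwwwAaaaaaa   [A -> w A a]
wwwwwwAaaaaaa ⇒ wwwwwwaCaaaaaa   [A -> a C]
wwwwwwaCaaaaaa ⇒ wwwwwwawaaaaaa   [C -> w]

A⇒wAa⇒wwAaa⇒wwwAaaa⇒wwwwAaaaa⇒wwwwwAaaaaa⇒wwwwwwAaaaaaa⇒wwwwwwaCaaaaaa⇒wwwwwwawaaaaaa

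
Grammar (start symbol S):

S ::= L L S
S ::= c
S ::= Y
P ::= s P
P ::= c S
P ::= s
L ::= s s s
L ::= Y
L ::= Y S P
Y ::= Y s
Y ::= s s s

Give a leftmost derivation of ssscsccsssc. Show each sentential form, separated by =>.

S=>LLS=>YSPLS=>sssSPLS=>ssscPLS=>ssscsPLS=>ssscscSLS=>ssscsccLS=>ssscsccsssS=>ssscsccsssc

S => LLS   [S ::= L L S]
LLS => YSPLS   [L ::= Y S P]
YSPLS => sssSPLS   [Y ::= s s s]
sssSPLS => ssscPLS   [S ::= c]
ssscPLS => ssscsPLS   [P ::= s P]
ssscsPLS => ssscscSLS   [P ::= c S]
ssscscSLS => ssscsccLS   [S ::= c]
ssscsccLS => ssscsccsssS   [L ::= s s s]
ssscsccsssS => ssscsccsssc   [S ::= c]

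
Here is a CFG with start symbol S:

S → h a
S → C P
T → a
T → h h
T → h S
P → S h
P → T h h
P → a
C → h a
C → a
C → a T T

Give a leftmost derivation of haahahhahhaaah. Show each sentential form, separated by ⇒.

S ⇒ CP   [S → C P]
CP ⇒ haP   [C → h a]
haP ⇒ haSh   [P → S h]
haSh ⇒ haCPh   [S → C P]
haCPh ⇒ haaTTPh   [C → a T T]
haaTTPh ⇒ haahSTPh   [T → h S]
haahSTPh ⇒ haahCPTPh   [S → C P]
haahCPTPh ⇒ haahaTTPTPh   [C → a T T]
haahaTTPTPh ⇒ haahahSTPTPh   [T → h S]
haahahSTPTPh ⇒ haahahhaTPTPh   [S → h a]
haahahhaTPTPh ⇒ haahahhahhPTPh   [T → h h]
haahahhahhPTPh ⇒ haahahhahhaTPh   [P → a]
haahahhahhaTPh ⇒ haahahhahhaaPh   [T → a]
haahahhahhaaPh ⇒ haahahhahhaaah   [P → a]

S ⇒ CP ⇒ haP ⇒ haSh ⇒ haCPh ⇒ haaTTPh ⇒ haahSTPh ⇒ haahCPTPh ⇒ haahaTTPTPh ⇒ haahahSTPTPh ⇒ haahahhaTPTPh ⇒ haahahhahhPTPh ⇒ haahahhahhaTPh ⇒ haahahhahhaaPh ⇒ haahahhahhaaah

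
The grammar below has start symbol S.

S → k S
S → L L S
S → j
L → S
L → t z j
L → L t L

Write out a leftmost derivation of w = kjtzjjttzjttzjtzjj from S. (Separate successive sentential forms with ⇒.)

S ⇒ LLS ⇒ LtLLS ⇒ LtLtLLS ⇒ StLtLLS ⇒ kStLtLLS ⇒ kLLStLtLLS ⇒ kSLStLtLLS ⇒ kjLStLtLLS ⇒ kjtzjStLtLLS ⇒ kjtzjjtLtLLS ⇒ kjtzjjttzjtLLS ⇒ kjtzjjttzjttzjLS ⇒ kjtzjjttzjttzjtzjS ⇒ kjtzjjttzjttzjtzjj

S ⇒ LLS   [S → L L S]
LLS ⇒ LtLLS   [L → L t L]
LtLLS ⇒ LtLtLLS   [L → L t L]
LtLtLLS ⇒ StLtLLS   [L → S]
StLtLLS ⇒ kStLtLLS   [S → k S]
kStLtLLS ⇒ kLLStLtLLS   [S → L L S]
kLLStLtLLS ⇒ kSLStLtLLS   [L → S]
kSLStLtLLS ⇒ kjLStLtLLS   [S → j]
kjLStLtLLS ⇒ kjtzjStLtLLS   [L → t z j]
kjtzjStLtLLS ⇒ kjtzjjtLtLLS   [S → j]
kjtzjjtLtLLS ⇒ kjtzjjttzjtLLS   [L → t z j]
kjtzjjttzjtLLS ⇒ kjtzjjttzjttzjLS   [L → t z j]
kjtzjjttzjttzjLS ⇒ kjtzjjttzjttzjtzjS   [L → t z j]
kjtzjjttzjttzjtzjS ⇒ kjtzjjttzjttzjtzjj   [S → j]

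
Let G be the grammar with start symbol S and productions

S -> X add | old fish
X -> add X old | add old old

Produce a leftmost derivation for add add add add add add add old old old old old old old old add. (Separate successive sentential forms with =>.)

S => X add   [S -> X add]
X add => add X old add   [X -> add X old]
add X old add => add add X old old add   [X -> add X old]
add add X old old add => add add add X old old old add   [X -> add X old]
add add add X old old old add => add add add add X old old old old add   [X -> add X old]
add add add add X old old old old add => add add add add add X old old old old old add   [X -> add X old]
add add add add add X old old old old old add => add add add add add add X old old old old old old add   [X -> add X old]
add add add add add add X old old old old old old add => add add add add add add add old old old old old old old old add   [X -> add old old]

S => X add => add X old add => add add X old old add => add add add X old old old add => add add add add X old old old old add => add add add add add X old old old old old add => add add add add add add X old old old old old old add => add add add add add add add old old old old old old old old add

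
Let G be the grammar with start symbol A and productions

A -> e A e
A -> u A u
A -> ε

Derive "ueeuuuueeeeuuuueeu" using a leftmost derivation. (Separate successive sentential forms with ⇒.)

A⇒uAu⇒ueAeu⇒ueeAeeu⇒ueeuAueeu⇒ueeuuAuueeu⇒ueeuuuAuuueeu⇒ueeuuuuAuuuueeu⇒ueeuuuueAeuuuueeu⇒ueeuuuueeAeeuuuueeu⇒ueeuuuueeeeuuuueeu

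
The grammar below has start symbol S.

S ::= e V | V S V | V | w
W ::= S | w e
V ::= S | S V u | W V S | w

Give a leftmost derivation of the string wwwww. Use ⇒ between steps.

S ⇒ V   [S ::= V]
V ⇒ WVS   [V ::= W V S]
WVS ⇒ SVS   [W ::= S]
SVS ⇒ VSVVS   [S ::= V S V]
VSVVS ⇒ wSVVS   [V ::= w]
wSVVS ⇒ wVVVS   [S ::= V]
wVVVS ⇒ wwVVS   [V ::= w]
wwVVS ⇒ wwwVS   [V ::= w]
wwwVS ⇒ wwwwS   [V ::= w]
wwwwS ⇒ wwwww   [S ::= w]

S ⇒ V ⇒ WVS ⇒ SVS ⇒ VSVVS ⇒ wSVVS ⇒ wVVVS ⇒ wwVVS ⇒ wwwVS ⇒ wwwwS ⇒ wwwww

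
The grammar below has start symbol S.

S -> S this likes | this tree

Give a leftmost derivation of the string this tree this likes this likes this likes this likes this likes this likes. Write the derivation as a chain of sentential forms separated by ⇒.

S ⇒ S this likes ⇒ S this likes this likes ⇒ S this likes this likes this likes ⇒ S this likes this likes this likes this likes ⇒ S this likes this likes this likes this likes this likes ⇒ S this likes this likes this likes this likes this likes this likes ⇒ this tree this likes this likes this likes this likes this likes this likes

S ⇒ S this likes   [S -> S this likes]
S this likes ⇒ S this likes this likes   [S -> S this likes]
S this likes this likes ⇒ S this likes this likes this likes   [S -> S this likes]
S this likes this likes this likes ⇒ S this likes this likes this likes this likes   [S -> S this likes]
S this likes this likes this likes this likes ⇒ S this likes this likes this likes this likes this likes   [S -> S this likes]
S this likes this likes this likes this likes this likes ⇒ S this likes this likes this likes this likes this likes this likes   [S -> S this likes]
S this likes this likes this likes this likes this likes this likes ⇒ this tree this likes this likes this likes this likes this likes this likes   [S -> this tree]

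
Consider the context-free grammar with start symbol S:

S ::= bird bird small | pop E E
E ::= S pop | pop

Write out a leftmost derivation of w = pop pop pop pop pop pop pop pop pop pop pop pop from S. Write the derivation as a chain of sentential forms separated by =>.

S => pop E E => pop pop E => pop pop S pop => pop pop pop E E pop => pop pop pop S pop E pop => pop pop pop pop E E pop E pop => pop pop pop pop pop E pop E pop => pop pop pop pop pop pop pop E pop => pop pop pop pop pop pop pop S pop pop => pop pop pop pop pop pop pop pop E E pop pop => pop pop pop pop pop pop pop pop pop E pop pop => pop pop pop pop pop pop pop pop pop pop pop pop

S => pop E E   [S ::= pop E E]
pop E E => pop pop E   [E ::= pop]
pop pop E => pop pop S pop   [E ::= S pop]
pop pop S pop => pop pop pop E E pop   [S ::= pop E E]
pop pop pop E E pop => pop pop pop S pop E pop   [E ::= S pop]
pop pop pop S pop E pop => pop pop pop pop E E pop E pop   [S ::= pop E E]
pop pop pop pop E E pop E pop => pop pop pop pop pop E pop E pop   [E ::= pop]
pop pop pop pop pop E pop E pop => pop pop pop pop pop pop pop E pop   [E ::= pop]
pop pop pop pop pop pop pop E pop => pop pop pop pop pop pop pop S pop pop   [E ::= S pop]
pop pop pop pop pop pop pop S pop pop => pop pop pop pop pop pop pop pop E E pop pop   [S ::= pop E E]
pop pop pop pop pop pop pop pop E E pop pop => pop pop pop pop pop pop pop pop pop E pop pop   [E ::= pop]
pop pop pop pop pop pop pop pop pop E pop pop => pop pop pop pop pop pop pop pop pop pop pop pop   [E ::= pop]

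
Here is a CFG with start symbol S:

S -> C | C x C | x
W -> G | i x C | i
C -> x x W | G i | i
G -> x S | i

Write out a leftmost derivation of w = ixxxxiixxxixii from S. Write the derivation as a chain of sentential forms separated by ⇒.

S ⇒ CxC ⇒ ixC ⇒ ixxxW ⇒ ixxxG ⇒ ixxxxS ⇒ ixxxxCxC ⇒ ixxxxGixC ⇒ ixxxxiixC ⇒ ixxxxiixxxW ⇒ ixxxxiixxxixC ⇒ ixxxxiixxxixGi ⇒ ixxxxiixxxixii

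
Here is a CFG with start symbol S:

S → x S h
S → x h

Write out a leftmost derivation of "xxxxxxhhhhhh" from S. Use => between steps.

S => xSh   [S → x S h]
xSh => xxShh   [S → x S h]
xxShh => xxxShhh   [S → x S h]
xxxShhh => xxxxShhhh   [S → x S h]
xxxxShhhh => xxxxxShhhhh   [S → x S h]
xxxxxShhhhh => xxxxxxhhhhhh   [S → x h]

S => xSh => xxShh => xxxShhh => xxxxShhhh => xxxxxShhhhh => xxxxxxhhhhhh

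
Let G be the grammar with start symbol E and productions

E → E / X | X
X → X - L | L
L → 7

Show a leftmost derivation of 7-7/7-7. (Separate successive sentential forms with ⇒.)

E ⇒ E/X   [E → E / X]
E/X ⇒ X/X   [E → X]
X/X ⇒ X-L/X   [X → X - L]
X-L/X ⇒ L-L/X   [X → L]
L-L/X ⇒ 7-L/X   [L → 7]
7-L/X ⇒ 7-7/X   [L → 7]
7-7/X ⇒ 7-7/X-L   [X → X - L]
7-7/X-L ⇒ 7-7/L-L   [X → L]
7-7/L-L ⇒ 7-7/7-L   [L → 7]
7-7/7-L ⇒ 7-7/7-7   [L → 7]

E ⇒ E/X ⇒ X/X ⇒ X-L/X ⇒ L-L/X ⇒ 7-L/X ⇒ 7-7/X ⇒ 7-7/X-L ⇒ 7-7/L-L ⇒ 7-7/7-L ⇒ 7-7/7-7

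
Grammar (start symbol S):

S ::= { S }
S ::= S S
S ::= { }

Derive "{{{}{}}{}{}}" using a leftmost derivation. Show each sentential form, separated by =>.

S => {S}   [S ::= { S }]
{S} => {SS}   [S ::= S S]
{SS} => {SSS}   [S ::= S S]
{SSS} => {{S}SS}   [S ::= { S }]
{{S}SS} => {{SS}SS}   [S ::= S S]
{{SS}SS} => {{{}S}SS}   [S ::= { }]
{{{}S}SS} => {{{}{}}SS}   [S ::= { }]
{{{}{}}SS} => {{{}{}}{}S}   [S ::= { }]
{{{}{}}{}S} => {{{}{}}{}{}}   [S ::= { }]

S => {S} => {SS} => {SSS} => {{S}SS} => {{SS}SS} => {{{}S}SS} => {{{}{}}SS} => {{{}{}}{}S} => {{{}{}}{}{}}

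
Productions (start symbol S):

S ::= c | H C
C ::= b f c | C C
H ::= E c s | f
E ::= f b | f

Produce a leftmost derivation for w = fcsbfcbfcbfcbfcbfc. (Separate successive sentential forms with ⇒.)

S ⇒ HC ⇒ EcsC ⇒ fcsC ⇒ fcsCC ⇒ fcsbfcC ⇒ fcsbfcCC ⇒ fcsbfcCCC ⇒ fcsbfcCCCC ⇒ fcsbfcbfcCCC ⇒ fcsbfcbfcbfcCC ⇒ fcsbfcbfcbfcbfcC ⇒ fcsbfcbfcbfcbfcbfc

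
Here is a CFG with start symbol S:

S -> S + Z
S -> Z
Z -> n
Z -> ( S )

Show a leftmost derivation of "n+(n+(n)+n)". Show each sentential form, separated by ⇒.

S ⇒ S+Z   [S -> S + Z]
S+Z ⇒ Z+Z   [S -> Z]
Z+Z ⇒ n+Z   [Z -> n]
n+Z ⇒ n+(S)   [Z -> ( S )]
n+(S) ⇒ n+(S+Z)   [S -> S + Z]
n+(S+Z) ⇒ n+(S+Z+Z)   [S -> S + Z]
n+(S+Z+Z) ⇒ n+(Z+Z+Z)   [S -> Z]
n+(Z+Z+Z) ⇒ n+(n+Z+Z)   [Z -> n]
n+(n+Z+Z) ⇒ n+(n+(S)+Z)   [Z -> ( S )]
n+(n+(S)+Z) ⇒ n+(n+(Z)+Z)   [S -> Z]
n+(n+(Z)+Z) ⇒ n+(n+(n)+Z)   [Z -> n]
n+(n+(n)+Z) ⇒ n+(n+(n)+n)   [Z -> n]

S⇒S+Z⇒Z+Z⇒n+Z⇒n+(S)⇒n+(S+Z)⇒n+(S+Z+Z)⇒n+(Z+Z+Z)⇒n+(n+Z+Z)⇒n+(n+(S)+Z)⇒n+(n+(Z)+Z)⇒n+(n+(n)+Z)⇒n+(n+(n)+n)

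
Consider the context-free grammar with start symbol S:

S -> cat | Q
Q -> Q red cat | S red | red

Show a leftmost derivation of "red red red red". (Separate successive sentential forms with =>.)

S => Q => S red => Q red => S red red => Q red red => S red red red => Q red red red => red red red red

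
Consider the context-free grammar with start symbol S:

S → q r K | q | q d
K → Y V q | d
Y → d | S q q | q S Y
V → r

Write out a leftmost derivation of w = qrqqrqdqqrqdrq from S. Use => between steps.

S => qrK => qrYVq => qrqSYVq => qrqqrKYVq => qrqqrYVqYVq => qrqqrSqqVqYVq => qrqqrqdqqVqYVq => qrqqrqdqqrqYVq => qrqqrqdqqrqdVq => qrqqrqdqqrqdrq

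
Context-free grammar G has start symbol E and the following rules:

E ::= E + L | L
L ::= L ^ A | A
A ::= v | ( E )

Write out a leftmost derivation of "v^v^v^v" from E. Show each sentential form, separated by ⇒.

E⇒L⇒L^A⇒L^A^A⇒L^A^A^A⇒A^A^A^A⇒v^A^A^A⇒v^v^A^A⇒v^v^v^A⇒v^v^v^v

E ⇒ L   [E ::= L]
L ⇒ L^A   [L ::= L ^ A]
L^A ⇒ L^A^A   [L ::= L ^ A]
L^A^A ⇒ L^A^A^A   [L ::= L ^ A]
L^A^A^A ⇒ A^A^A^A   [L ::= A]
A^A^A^A ⇒ v^A^A^A   [A ::= v]
v^A^A^A ⇒ v^v^A^A   [A ::= v]
v^v^A^A ⇒ v^v^v^A   [A ::= v]
v^v^v^A ⇒ v^v^v^v   [A ::= v]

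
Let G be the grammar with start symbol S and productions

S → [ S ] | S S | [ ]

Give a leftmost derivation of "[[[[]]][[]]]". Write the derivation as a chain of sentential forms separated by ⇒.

S⇒[S]⇒[SS]⇒[[S]S]⇒[[[S]]S]⇒[[[[]]]S]⇒[[[[]]][S]]⇒[[[[]]][[]]]

S ⇒ [S]   [S → [ S ]]
[S] ⇒ [SS]   [S → S S]
[SS] ⇒ [[S]S]   [S → [ S ]]
[[S]S] ⇒ [[[S]]S]   [S → [ S ]]
[[[S]]S] ⇒ [[[[]]]S]   [S → [ ]]
[[[[]]]S] ⇒ [[[[]]][S]]   [S → [ S ]]
[[[[]]][S]] ⇒ [[[[]]][[]]]   [S → [ ]]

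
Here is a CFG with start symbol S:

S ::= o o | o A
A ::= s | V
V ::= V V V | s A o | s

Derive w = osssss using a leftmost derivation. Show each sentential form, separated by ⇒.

S ⇒ oA ⇒ oV ⇒ oVVV ⇒ osVV ⇒ osVVVV ⇒ ossVVV ⇒ osssVV ⇒ ossssV ⇒ osssss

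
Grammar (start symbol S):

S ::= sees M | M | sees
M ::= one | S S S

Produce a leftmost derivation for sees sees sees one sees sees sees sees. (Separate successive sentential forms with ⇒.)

S ⇒ sees M ⇒ sees S S S ⇒ sees sees M S S ⇒ sees sees S S S S S ⇒ sees sees sees M S S S S ⇒ sees sees sees one S S S S ⇒ sees sees sees one sees S S S ⇒ sees sees sees one sees sees S S ⇒ sees sees sees one sees sees sees S ⇒ sees sees sees one sees sees sees sees

S ⇒ sees M   [S ::= sees M]
sees M ⇒ sees S S S   [M ::= S S S]
sees S S S ⇒ sees sees M S S   [S ::= sees M]
sees sees M S S ⇒ sees sees S S S S S   [M ::= S S S]
sees sees S S S S S ⇒ sees sees sees M S S S S   [S ::= sees M]
sees sees sees M S S S S ⇒ sees sees sees one S S S S   [M ::= one]
sees sees sees one S S S S ⇒ sees sees sees one sees S S S   [S ::= sees]
sees sees sees one sees S S S ⇒ sees sees sees one sees sees S S   [S ::= sees]
sees sees sees one sees sees S S ⇒ sees sees sees one sees sees sees S   [S ::= sees]
sees sees sees one sees sees sees S ⇒ sees sees sees one sees sees sees sees   [S ::= sees]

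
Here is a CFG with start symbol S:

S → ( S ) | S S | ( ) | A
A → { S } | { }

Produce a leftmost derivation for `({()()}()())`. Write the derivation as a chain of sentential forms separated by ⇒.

S ⇒ (S)   [S → ( S )]
(S) ⇒ (SS)   [S → S S]
(SS) ⇒ (SSS)   [S → S S]
(SSS) ⇒ (ASS)   [S → A]
(ASS) ⇒ ({S}SS)   [A → { S }]
({S}SS) ⇒ ({SS}SS)   [S → S S]
({SS}SS) ⇒ ({()S}SS)   [S → ( )]
({()S}SS) ⇒ ({()()}SS)   [S → ( )]
({()()}SS) ⇒ ({()()}()S)   [S → ( )]
({()()}()S) ⇒ ({()()}()())   [S → ( )]

S ⇒ (S) ⇒ (SS) ⇒ (SSS) ⇒ (ASS) ⇒ ({S}SS) ⇒ ({SS}SS) ⇒ ({()S}SS) ⇒ ({()()}SS) ⇒ ({()()}()S) ⇒ ({()()}()())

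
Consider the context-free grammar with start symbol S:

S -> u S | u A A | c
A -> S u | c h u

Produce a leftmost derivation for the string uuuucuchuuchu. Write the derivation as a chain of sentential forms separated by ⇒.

S ⇒ uAA ⇒ uSuA ⇒ uuSuA ⇒ uuuAAuA ⇒ uuuSuAuA ⇒ uuuuSuAuA ⇒ uuuucuAuA ⇒ uuuucuchuuA ⇒ uuuucuchuuchu

S ⇒ uAA   [S -> u A A]
uAA ⇒ uSuA   [A -> S u]
uSuA ⇒ uuSuA   [S -> u S]
uuSuA ⇒ uuuAAuA   [S -> u A A]
uuuAAuA ⇒ uuuSuAuA   [A -> S u]
uuuSuAuA ⇒ uuuuSuAuA   [S -> u S]
uuuuSuAuA ⇒ uuuucuAuA   [S -> c]
uuuucuAuA ⇒ uuuucuchuuA   [A -> c h u]
uuuucuchuuA ⇒ uuuucuchuuchu   [A -> c h u]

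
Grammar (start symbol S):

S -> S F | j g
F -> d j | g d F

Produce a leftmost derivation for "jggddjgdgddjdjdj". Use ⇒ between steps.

S ⇒ SF ⇒ SFF ⇒ SFFF ⇒ SFFFF ⇒ jgFFFF ⇒ jggdFFFF ⇒ jggddjFFF ⇒ jggddjgdFFF ⇒ jggddjgdgdFFF ⇒ jggddjgdgddjFF ⇒ jggddjgdgddjdjF ⇒ jggddjgdgddjdjdj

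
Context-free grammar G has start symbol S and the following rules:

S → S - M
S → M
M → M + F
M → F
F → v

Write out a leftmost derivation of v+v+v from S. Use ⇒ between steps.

S ⇒ M   [S → M]
M ⇒ M+F   [M → M + F]
M+F ⇒ M+F+F   [M → M + F]
M+F+F ⇒ F+F+F   [M → F]
F+F+F ⇒ v+F+F   [F → v]
v+F+F ⇒ v+v+F   [F → v]
v+v+F ⇒ v+v+v   [F → v]

S ⇒ M ⇒ M+F ⇒ M+F+F ⇒ F+F+F ⇒ v+F+F ⇒ v+v+F ⇒ v+v+v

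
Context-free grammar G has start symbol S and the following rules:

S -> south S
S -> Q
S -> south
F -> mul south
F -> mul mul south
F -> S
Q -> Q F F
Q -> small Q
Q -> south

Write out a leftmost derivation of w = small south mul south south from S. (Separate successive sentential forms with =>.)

S => Q => small Q => small Q F F => small south F F => small south mul south F => small south mul south S => small south mul south south

S => Q   [S -> Q]
Q => small Q   [Q -> small Q]
small Q => small Q F F   [Q -> Q F F]
small Q F F => small south F F   [Q -> south]
small south F F => small south mul south F   [F -> mul south]
small south mul south F => small south mul south S   [F -> S]
small south mul south S => small south mul south south   [S -> south]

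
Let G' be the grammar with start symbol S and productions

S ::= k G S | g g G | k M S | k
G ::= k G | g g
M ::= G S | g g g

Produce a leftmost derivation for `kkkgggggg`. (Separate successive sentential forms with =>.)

S=>kGS=>kkGS=>kkkGS=>kkkggS=>kkkggggG=>kkkgggggg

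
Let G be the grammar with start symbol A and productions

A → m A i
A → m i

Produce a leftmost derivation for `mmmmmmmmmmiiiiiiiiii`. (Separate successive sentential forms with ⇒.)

A ⇒ mAi   [A → m A i]
mAi ⇒ mmAii   [A → m A i]
mmAii ⇒ mmmAiii   [A → m A i]
mmmAiii ⇒ mmmmAiiii   [A → m A i]
mmmmAiiii ⇒ mmmmmAiiiii   [A → m A i]
mmmmmAiiiii ⇒ mmmmmmAiiiiii   [A → m A i]
mmmmmmAiiiiii ⇒ mmmmmmmAiiiiiii   [A → m A i]
mmmmmmmAiiiiiii ⇒ mmmmmmmmAiiiiiiii   [A → m A i]
mmmmmmmmAiiiiiiii ⇒ mmmmmmmmmAiiiiiiiii   [A → m A i]
mmmmmmmmmAiiiiiiiii ⇒ mmmmmmmmmmiiiiiiiiii   [A → m i]

A⇒mAi⇒mmAii⇒mmmAiii⇒mmmmAiiii⇒mmmmmAiiiii⇒mmmmmmAiiiiii⇒mmmmmmmAiiiiiii⇒mmmmmmmmAiiiiiiii⇒mmmmmmmmmAiiiiiiiii⇒mmmmmmmmmmiiiiiiiiii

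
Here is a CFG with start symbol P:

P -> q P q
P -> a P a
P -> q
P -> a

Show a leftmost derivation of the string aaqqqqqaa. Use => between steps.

P => aPa => aaPaa => aaqPqaa => aaqqPqqaa => aaqqqqqaa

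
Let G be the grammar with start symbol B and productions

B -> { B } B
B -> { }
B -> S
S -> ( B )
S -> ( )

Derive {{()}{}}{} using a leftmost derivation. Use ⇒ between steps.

B ⇒ {B}B   [B -> { B } B]
{B}B ⇒ {{B}B}B   [B -> { B } B]
{{B}B}B ⇒ {{S}B}B   [B -> S]
{{S}B}B ⇒ {{()}B}B   [S -> ( )]
{{()}B}B ⇒ {{()}{}}B   [B -> { }]
{{()}{}}B ⇒ {{()}{}}{}   [B -> { }]

B ⇒ {B}B ⇒ {{B}B}B ⇒ {{S}B}B ⇒ {{()}B}B ⇒ {{()}{}}B ⇒ {{()}{}}{}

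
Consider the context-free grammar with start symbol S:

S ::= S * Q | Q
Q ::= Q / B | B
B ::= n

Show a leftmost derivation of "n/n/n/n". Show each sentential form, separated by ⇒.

S ⇒ Q   [S ::= Q]
Q ⇒ Q/B   [Q ::= Q / B]
Q/B ⇒ Q/B/B   [Q ::= Q / B]
Q/B/B ⇒ Q/B/B/B   [Q ::= Q / B]
Q/B/B/B ⇒ B/B/B/B   [Q ::= B]
B/B/B/B ⇒ n/B/B/B   [B ::= n]
n/B/B/B ⇒ n/n/B/B   [B ::= n]
n/n/B/B ⇒ n/n/n/B   [B ::= n]
n/n/n/B ⇒ n/n/n/n   [B ::= n]

S ⇒ Q ⇒ Q/B ⇒ Q/B/B ⇒ Q/B/B/B ⇒ B/B/B/B ⇒ n/B/B/B ⇒ n/n/B/B ⇒ n/n/n/B ⇒ n/n/n/n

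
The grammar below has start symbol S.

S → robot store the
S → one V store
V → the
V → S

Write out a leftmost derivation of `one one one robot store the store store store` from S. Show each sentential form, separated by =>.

S => one V store => one S store => one one V store store => one one S store store => one one one V store store store => one one one S store store store => one one one robot store the store store store

S => one V store   [S → one V store]
one V store => one S store   [V → S]
one S store => one one V store store   [S → one V store]
one one V store store => one one S store store   [V → S]
one one S store store => one one one V store store store   [S → one V store]
one one one V store store store => one one one S store store store   [V → S]
one one one S store store store => one one one robot store the store store store   [S → robot store the]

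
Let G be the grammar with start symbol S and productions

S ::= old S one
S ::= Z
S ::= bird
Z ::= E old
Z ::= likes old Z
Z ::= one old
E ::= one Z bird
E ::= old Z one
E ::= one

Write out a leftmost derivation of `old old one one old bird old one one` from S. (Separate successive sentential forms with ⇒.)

S ⇒ old S one ⇒ old old S one one ⇒ old old Z one one ⇒ old old E old one one ⇒ old old one Z bird old one one ⇒ old old one one old bird old one one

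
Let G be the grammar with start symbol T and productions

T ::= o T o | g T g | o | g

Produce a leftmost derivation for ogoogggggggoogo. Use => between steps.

T=>oTo=>ogTgo=>ogoTogo=>ogooToogo=>ogoogTgoogo=>ogooggTggoogo=>ogoogggTgggoogo=>ogoogggggggoogo

T => oTo   [T ::= o T o]
oTo => ogTgo   [T ::= g T g]
ogTgo => ogoTogo   [T ::= o T o]
ogoTogo => ogooToogo   [T ::= o T o]
ogooToogo => ogoogTgoogo   [T ::= g T g]
ogoogTgoogo => ogooggTggoogo   [T ::= g T g]
ogooggTggoogo => ogoogggTgggoogo   [T ::= g T g]
ogoogggTgggoogo => ogoogggggggoogo   [T ::= g]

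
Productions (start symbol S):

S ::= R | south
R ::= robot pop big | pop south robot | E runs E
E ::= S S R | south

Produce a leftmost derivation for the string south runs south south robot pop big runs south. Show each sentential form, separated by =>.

S => R => E runs E => S S R runs E => R S R runs E => E runs E S R runs E => south runs E S R runs E => south runs south S R runs E => south runs south south R runs E => south runs south south robot pop big runs E => south runs south south robot pop big runs south

S => R   [S ::= R]
R => E runs E   [R ::= E runs E]
E runs E => S S R runs E   [E ::= S S R]
S S R runs E => R S R runs E   [S ::= R]
R S R runs E => E runs E S R runs E   [R ::= E runs E]
E runs E S R runs E => south runs E S R runs E   [E ::= south]
south runs E S R runs E => south runs south S R runs E   [E ::= south]
south runs south S R runs E => south runs south south R runs E   [S ::= south]
south runs south south R runs E => south runs south south robot pop big runs E   [R ::= robot pop big]
south runs south south robot pop big runs E => south runs south south robot pop big runs south   [E ::= south]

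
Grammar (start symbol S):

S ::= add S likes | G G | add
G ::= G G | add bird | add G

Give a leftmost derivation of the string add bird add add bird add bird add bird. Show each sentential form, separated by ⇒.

S ⇒ G G ⇒ add bird G ⇒ add bird add G ⇒ add bird add G G ⇒ add bird add G G G ⇒ add bird add add bird G G ⇒ add bird add add bird add bird G ⇒ add bird add add bird add bird add bird

S ⇒ G G   [S ::= G G]
G G ⇒ add bird G   [G ::= add bird]
add bird G ⇒ add bird add G   [G ::= add G]
add bird add G ⇒ add bird add G G   [G ::= G G]
add bird add G G ⇒ add bird add G G G   [G ::= G G]
add bird add G G G ⇒ add bird add add bird G G   [G ::= add bird]
add bird add add bird G G ⇒ add bird add add bird add bird G   [G ::= add bird]
add bird add add bird add bird G ⇒ add bird add add bird add bird add bird   [G ::= add bird]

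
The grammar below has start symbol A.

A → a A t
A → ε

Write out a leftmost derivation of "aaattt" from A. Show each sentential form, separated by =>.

A => aAt => aaAtt => aaaAttt => aaattt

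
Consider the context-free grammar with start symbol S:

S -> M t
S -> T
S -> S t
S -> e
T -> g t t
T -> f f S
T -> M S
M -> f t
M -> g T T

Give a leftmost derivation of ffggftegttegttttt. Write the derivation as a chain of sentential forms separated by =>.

S => St   [S -> S t]
St => Stt   [S -> S t]
Stt => Ttt   [S -> T]
Ttt => ffStt   [T -> f f S]
ffStt => ffMttt   [S -> M t]
ffMttt => ffgTTttt   [M -> g T T]
ffgTTttt => ffgMSTttt   [T -> M S]
ffgMSTttt => ffggTTSTttt   [M -> g T T]
ffggTTSTttt => ffggMSTSTttt   [T -> M S]
ffggMSTSTttt => ffggftSTSTttt   [M -> f t]
ffggftSTSTttt => ffggfteTSTttt   [S -> e]
ffggfteTSTttt => ffggftegttSTttt   [T -> g t t]
ffggftegttSTttt => ffggftegtteTttt   [S -> e]
ffggftegtteTttt => ffggftegttegttttt   [T -> g t t]

S=>St=>Stt=>Ttt=>ffStt=>ffMttt=>ffgTTttt=>ffgMSTttt=>ffggTTSTttt=>ffggMSTSTttt=>ffggftSTSTttt=>ffggfteTSTttt=>ffggftegttSTttt=>ffggftegtteTttt=>ffggftegttegttttt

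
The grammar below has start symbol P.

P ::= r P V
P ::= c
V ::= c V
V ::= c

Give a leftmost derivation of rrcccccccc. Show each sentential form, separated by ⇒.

P ⇒ rPV ⇒ rrPVV ⇒ rrcVV ⇒ rrccVV ⇒ rrcccV ⇒ rrccccV ⇒ rrcccccV ⇒ rrccccccV ⇒ rrcccccccV ⇒ rrcccccccc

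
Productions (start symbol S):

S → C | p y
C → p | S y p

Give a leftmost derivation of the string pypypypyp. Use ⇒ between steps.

S ⇒ C ⇒ Syp ⇒ Cyp ⇒ Sypyp ⇒ Cypyp ⇒ Sypypyp ⇒ Cypypyp ⇒ Sypypypyp ⇒ Cypypypyp ⇒ pypypypyp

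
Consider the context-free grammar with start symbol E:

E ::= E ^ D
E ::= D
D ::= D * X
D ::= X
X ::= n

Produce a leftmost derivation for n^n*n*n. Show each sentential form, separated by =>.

E => E^D => D^D => X^D => n^D => n^D*X => n^D*X*X => n^X*X*X => n^n*X*X => n^n*n*X => n^n*n*n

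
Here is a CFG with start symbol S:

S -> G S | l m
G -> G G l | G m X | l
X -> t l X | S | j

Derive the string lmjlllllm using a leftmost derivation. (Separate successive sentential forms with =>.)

S => GS => GGlS => GGlGlS => GmXGlGlS => lmXGlGlS => lmjGlGlS => lmjllGlS => lmjllllS => lmjlllllm

S => GS   [S -> G S]
GS => GGlS   [G -> G G l]
GGlS => GGlGlS   [G -> G G l]
GGlGlS => GmXGlGlS   [G -> G m X]
GmXGlGlS => lmXGlGlS   [G -> l]
lmXGlGlS => lmjGlGlS   [X -> j]
lmjGlGlS => lmjllGlS   [G -> l]
lmjllGlS => lmjllllS   [G -> l]
lmjllllS => lmjlllllm   [S -> l m]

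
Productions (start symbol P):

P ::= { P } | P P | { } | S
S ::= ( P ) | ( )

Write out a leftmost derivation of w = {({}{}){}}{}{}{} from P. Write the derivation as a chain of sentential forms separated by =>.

P => PP => PPP => PPPP => {P}PPP => {PP}PPP => {SP}PPP => {(P)P}PPP => {(PP)P}PPP => {({}P)P}PPP => {({}{})P}PPP => {({}{}){}}PPP => {({}{}){}}{}PP => {({}{}){}}{}{}P => {({}{}){}}{}{}{}

P => PP   [P ::= P P]
PP => PPP   [P ::= P P]
PPP => PPPP   [P ::= P P]
PPPP => {P}PPP   [P ::= { P }]
{P}PPP => {PP}PPP   [P ::= P P]
{PP}PPP => {SP}PPP   [P ::= S]
{SP}PPP => {(P)P}PPP   [S ::= ( P )]
{(P)P}PPP => {(PP)P}PPP   [P ::= P P]
{(PP)P}PPP => {({}P)P}PPP   [P ::= { }]
{({}P)P}PPP => {({}{})P}PPP   [P ::= { }]
{({}{})P}PPP => {({}{}){}}PPP   [P ::= { }]
{({}{}){}}PPP => {({}{}){}}{}PP   [P ::= { }]
{({}{}){}}{}PP => {({}{}){}}{}{}P   [P ::= { }]
{({}{}){}}{}{}P => {({}{}){}}{}{}{}   [P ::= { }]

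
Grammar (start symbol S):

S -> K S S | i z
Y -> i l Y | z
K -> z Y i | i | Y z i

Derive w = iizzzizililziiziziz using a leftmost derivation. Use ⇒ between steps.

S ⇒ KSS ⇒ iSS ⇒ iizS ⇒ iizKSS ⇒ iizYziSS ⇒ iizzziSS ⇒ iizzziKSSS ⇒ iizzzizYiSSS ⇒ iizzzizilYiSSS ⇒ iizzzizililYiSSS ⇒ iizzzizililziSSS ⇒ iizzzizililziizSS ⇒ iizzzizililziizizS ⇒ iizzzizililziiziziz

S ⇒ KSS   [S -> K S S]
KSS ⇒ iSS   [K -> i]
iSS ⇒ iizS   [S -> i z]
iizS ⇒ iizKSS   [S -> K S S]
iizKSS ⇒ iizYziSS   [K -> Y z i]
iizYziSS ⇒ iizzziSS   [Y -> z]
iizzziSS ⇒ iizzziKSSS   [S -> K S S]
iizzziKSSS ⇒ iizzzizYiSSS   [K -> z Y i]
iizzzizYiSSS ⇒ iizzzizilYiSSS   [Y -> i l Y]
iizzzizilYiSSS ⇒ iizzzizililYiSSS   [Y -> i l Y]
iizzzizililYiSSS ⇒ iizzzizililziSSS   [Y -> z]
iizzzizililziSSS ⇒ iizzzizililziizSS   [S -> i z]
iizzzizililziizSS ⇒ iizzzizililziizizS   [S -> i z]
iizzzizililziizizS ⇒ iizzzizililziiziziz   [S -> i z]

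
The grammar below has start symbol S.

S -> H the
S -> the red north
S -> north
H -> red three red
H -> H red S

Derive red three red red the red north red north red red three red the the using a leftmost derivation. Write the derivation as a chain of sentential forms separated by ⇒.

S ⇒ H the ⇒ H red S the ⇒ H red S red S the ⇒ H red S red S red S the ⇒ red three red red S red S red S the ⇒ red three red red the red north red S red S the ⇒ red three red red the red north red north red S the ⇒ red three red red the red north red north red H the the ⇒ red three red red the red north red north red red three red the the

S ⇒ H the   [S -> H the]
H the ⇒ H red S the   [H -> H red S]
H red S the ⇒ H red S red S the   [H -> H red S]
H red S red S the ⇒ H red S red S red S the   [H -> H red S]
H red S red S red S the ⇒ red three red red S red S red S the   [H -> red three red]
red three red red S red S red S the ⇒ red three red red the red north red S red S the   [S -> the red north]
red three red red the red north red S red S the ⇒ red three red red the red north red north red S the   [S -> north]
red three red red the red north red north red S the ⇒ red three red red the red north red north red H the the   [S -> H the]
red three red red the red north red north red H the the ⇒ red three red red the red north red north red red three red the the   [H -> red three red]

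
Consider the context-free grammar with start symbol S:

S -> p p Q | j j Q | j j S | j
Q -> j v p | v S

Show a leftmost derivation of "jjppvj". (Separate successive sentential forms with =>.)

S => jjS => jjppQ => jjppvS => jjppvj

S => jjS   [S -> j j S]
jjS => jjppQ   [S -> p p Q]
jjppQ => jjppvS   [Q -> v S]
jjppvS => jjppvj   [S -> j]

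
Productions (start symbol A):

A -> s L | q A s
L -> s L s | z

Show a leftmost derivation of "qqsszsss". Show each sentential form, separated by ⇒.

A⇒qAs⇒qqAss⇒qqsLss⇒qqssLsss⇒qqsszsss

A ⇒ qAs   [A -> q A s]
qAs ⇒ qqAss   [A -> q A s]
qqAss ⇒ qqsLss   [A -> s L]
qqsLss ⇒ qqssLsss   [L -> s L s]
qqssLsss ⇒ qqsszsss   [L -> z]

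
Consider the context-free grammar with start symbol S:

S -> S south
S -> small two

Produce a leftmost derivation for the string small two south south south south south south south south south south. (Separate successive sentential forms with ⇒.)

S ⇒ S south ⇒ S south south ⇒ S south south south ⇒ S south south south south ⇒ S south south south south south ⇒ S south south south south south south ⇒ S south south south south south south south ⇒ S south south south south south south south south ⇒ S south south south south south south south south south ⇒ S south south south south south south south south south south ⇒ small two south south south south south south south south south south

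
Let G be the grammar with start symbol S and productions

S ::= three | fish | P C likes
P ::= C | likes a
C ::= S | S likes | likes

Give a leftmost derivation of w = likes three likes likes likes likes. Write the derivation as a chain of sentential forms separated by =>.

S => P C likes => C C likes => S likes C likes => P C likes likes C likes => C C likes likes C likes => likes C likes likes C likes => likes S likes likes C likes => likes three likes likes C likes => likes three likes likes likes likes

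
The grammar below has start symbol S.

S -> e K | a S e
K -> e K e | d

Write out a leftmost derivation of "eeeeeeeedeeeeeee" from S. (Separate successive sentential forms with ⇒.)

S ⇒ eK ⇒ eeKe ⇒ eeeKee ⇒ eeeeKeee ⇒ eeeeeKeeee ⇒ eeeeeeKeeeee ⇒ eeeeeeeKeeeeee ⇒ eeeeeeeeKeeeeeee ⇒ eeeeeeeedeeeeeee

S ⇒ eK   [S -> e K]
eK ⇒ eeKe   [K -> e K e]
eeKe ⇒ eeeKee   [K -> e K e]
eeeKee ⇒ eeeeKeee   [K -> e K e]
eeeeKeee ⇒ eeeeeKeeee   [K -> e K e]
eeeeeKeeee ⇒ eeeeeeKeeeee   [K -> e K e]
eeeeeeKeeeee ⇒ eeeeeeeKeeeeee   [K -> e K e]
eeeeeeeKeeeeee ⇒ eeeeeeeeKeeeeeee   [K -> e K e]
eeeeeeeeKeeeeeee ⇒ eeeeeeeedeeeeeee   [K -> d]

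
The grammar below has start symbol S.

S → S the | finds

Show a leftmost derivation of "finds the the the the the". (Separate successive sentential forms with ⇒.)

S ⇒ S the   [S → S the]
S the ⇒ S the the   [S → S the]
S the the ⇒ S the the the   [S → S the]
S the the the ⇒ S the the the the   [S → S the]
S the the the the ⇒ S the the the the the   [S → S the]
S the the the the the ⇒ finds the the the the the   [S → finds]

S ⇒ S the ⇒ S the the ⇒ S the the the ⇒ S the the the the ⇒ S the the the the the ⇒ finds the the the the the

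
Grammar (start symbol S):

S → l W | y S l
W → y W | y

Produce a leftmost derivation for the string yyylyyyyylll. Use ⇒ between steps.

S⇒ySl⇒yySll⇒yyySlll⇒yyylWlll⇒yyylyWlll⇒yyylyyWlll⇒yyylyyyWlll⇒yyylyyyyWlll⇒yyylyyyyylll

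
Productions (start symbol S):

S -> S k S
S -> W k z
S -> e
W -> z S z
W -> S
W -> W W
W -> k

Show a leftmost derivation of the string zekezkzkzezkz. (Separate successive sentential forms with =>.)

S => SkS => WkzkS => zSzkzkS => zSkSzkzkS => zekSzkzkS => zekezkzkS => zekezkzkWkz => zekezkzkzSzkz => zekezkzkzezkz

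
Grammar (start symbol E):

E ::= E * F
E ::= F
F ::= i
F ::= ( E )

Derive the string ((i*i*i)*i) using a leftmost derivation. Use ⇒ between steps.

E ⇒ F   [E ::= F]
F ⇒ (E)   [F ::= ( E )]
(E) ⇒ (E*F)   [E ::= E * F]
(E*F) ⇒ (F*F)   [E ::= F]
(F*F) ⇒ ((E)*F)   [F ::= ( E )]
((E)*F) ⇒ ((E*F)*F)   [E ::= E * F]
((E*F)*F) ⇒ ((E*F*F)*F)   [E ::= E * F]
((E*F*F)*F) ⇒ ((F*F*F)*F)   [E ::= F]
((F*F*F)*F) ⇒ ((i*F*F)*F)   [F ::= i]
((i*F*F)*F) ⇒ ((i*i*F)*F)   [F ::= i]
((i*i*F)*F) ⇒ ((i*i*i)*F)   [F ::= i]
((i*i*i)*F) ⇒ ((i*i*i)*i)   [F ::= i]

E ⇒ F ⇒ (E) ⇒ (E*F) ⇒ (F*F) ⇒ ((E)*F) ⇒ ((E*F)*F) ⇒ ((E*F*F)*F) ⇒ ((F*F*F)*F) ⇒ ((i*F*F)*F) ⇒ ((i*i*F)*F) ⇒ ((i*i*i)*F) ⇒ ((i*i*i)*i)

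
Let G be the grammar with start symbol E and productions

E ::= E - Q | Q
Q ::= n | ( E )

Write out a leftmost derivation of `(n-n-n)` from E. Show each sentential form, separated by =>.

E => Q   [E ::= Q]
Q => (E)   [Q ::= ( E )]
(E) => (E-Q)   [E ::= E - Q]
(E-Q) => (E-Q-Q)   [E ::= E - Q]
(E-Q-Q) => (Q-Q-Q)   [E ::= Q]
(Q-Q-Q) => (n-Q-Q)   [Q ::= n]
(n-Q-Q) => (n-n-Q)   [Q ::= n]
(n-n-Q) => (n-n-n)   [Q ::= n]

E => Q => (E) => (E-Q) => (E-Q-Q) => (Q-Q-Q) => (n-Q-Q) => (n-n-Q) => (n-n-n)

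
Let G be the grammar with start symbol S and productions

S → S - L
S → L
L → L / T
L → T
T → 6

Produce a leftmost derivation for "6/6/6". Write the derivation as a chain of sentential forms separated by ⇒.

S ⇒ L   [S → L]
L ⇒ L/T   [L → L / T]
L/T ⇒ L/T/T   [L → L / T]
L/T/T ⇒ T/T/T   [L → T]
T/T/T ⇒ 6/T/T   [T → 6]
6/T/T ⇒ 6/6/T   [T → 6]
6/6/T ⇒ 6/6/6   [T → 6]

S⇒L⇒L/T⇒L/T/T⇒T/T/T⇒6/T/T⇒6/6/T⇒6/6/6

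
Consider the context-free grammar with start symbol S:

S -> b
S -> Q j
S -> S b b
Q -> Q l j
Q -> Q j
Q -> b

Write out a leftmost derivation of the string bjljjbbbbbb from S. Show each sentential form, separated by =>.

S => Sbb   [S -> S b b]
Sbb => Sbbbb   [S -> S b b]
Sbbbb => Sbbbbbb   [S -> S b b]
Sbbbbbb => Qjbbbbbb   [S -> Q j]
Qjbbbbbb => Qljjbbbbbb   [Q -> Q l j]
Qljjbbbbbb => Qjljjbbbbbb   [Q -> Q j]
Qjljjbbbbbb => bjljjbbbbbb   [Q -> b]

S => Sbb => Sbbbb => Sbbbbbb => Qjbbbbbb => Qljjbbbbbb => Qjljjbbbbbb => bjljjbbbbbb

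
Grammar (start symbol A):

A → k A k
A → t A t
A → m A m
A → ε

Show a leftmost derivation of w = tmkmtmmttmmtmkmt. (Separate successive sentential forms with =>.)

A => tAt => tmAmt => tmkAkmt => tmkmAmkmt => tmkmtAtmkmt => tmkmtmAmtmkmt => tmkmtmmAmmtmkmt => tmkmtmmtAtmmtmkmt => tmkmtmmttmmtmkmt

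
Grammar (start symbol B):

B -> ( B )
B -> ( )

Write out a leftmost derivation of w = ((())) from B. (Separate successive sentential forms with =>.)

B=>(B)=>((B))=>((()))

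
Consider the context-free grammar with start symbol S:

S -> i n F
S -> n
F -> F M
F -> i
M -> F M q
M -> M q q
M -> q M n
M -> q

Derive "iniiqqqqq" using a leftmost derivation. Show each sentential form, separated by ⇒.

S ⇒ inF ⇒ inFM ⇒ iniM ⇒ iniFMq ⇒ iniFMMq ⇒ iniFMMMq ⇒ iniFMMMMq ⇒ iniiMMMMq ⇒ iniiqMMMq ⇒ iniiqqMMq ⇒ iniiqqqMq ⇒ iniiqqqqq

S ⇒ inF   [S -> i n F]
inF ⇒ inFM   [F -> F M]
inFM ⇒ iniM   [F -> i]
iniM ⇒ iniFMq   [M -> F M q]
iniFMq ⇒ iniFMMq   [F -> F M]
iniFMMq ⇒ iniFMMMq   [F -> F M]
iniFMMMq ⇒ iniFMMMMq   [F -> F M]
iniFMMMMq ⇒ iniiMMMMq   [F -> i]
iniiMMMMq ⇒ iniiqMMMq   [M -> q]
iniiqMMMq ⇒ iniiqqMMq   [M -> q]
iniiqqMMq ⇒ iniiqqqMq   [M -> q]
iniiqqqMq ⇒ iniiqqqqq   [M -> q]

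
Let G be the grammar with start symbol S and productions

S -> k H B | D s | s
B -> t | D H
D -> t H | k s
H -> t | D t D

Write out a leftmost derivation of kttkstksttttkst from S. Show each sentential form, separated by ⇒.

S ⇒ kHB   [S -> k H B]
kHB ⇒ kDtDB   [H -> D t D]
kDtDB ⇒ ktHtDB   [D -> t H]
ktHtDB ⇒ ktDtDtDB   [H -> D t D]
ktDtDtDB ⇒ kttHtDtDB   [D -> t H]
kttHtDtDB ⇒ kttDtDtDtDB   [H -> D t D]
kttDtDtDtDB ⇒ kttkstDtDtDB   [D -> k s]
kttkstDtDtDB ⇒ kttkstkstDtDB   [D -> k s]
kttkstkstDtDB ⇒ kttkstksttHtDB   [D -> t H]
kttkstksttHtDB ⇒ kttkstksttttDB   [H -> t]
kttkstksttttDB ⇒ kttkstksttttksB   [D -> k s]
kttkstksttttksB ⇒ kttkstksttttkst   [B -> t]

S ⇒ kHB ⇒ kDtDB ⇒ ktHtDB ⇒ ktDtDtDB ⇒ kttHtDtDB ⇒ kttDtDtDtDB ⇒ kttkstDtDtDB ⇒ kttkstkstDtDB ⇒ kttkstksttHtDB ⇒ kttkstksttttDB ⇒ kttkstksttttksB ⇒ kttkstksttttkst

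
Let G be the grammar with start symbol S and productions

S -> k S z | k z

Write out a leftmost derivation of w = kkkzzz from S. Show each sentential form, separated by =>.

S=>kSz=>kkSzz=>kkkzzz

S => kSz   [S -> k S z]
kSz => kkSzz   [S -> k S z]
kkSzz => kkkzzz   [S -> k z]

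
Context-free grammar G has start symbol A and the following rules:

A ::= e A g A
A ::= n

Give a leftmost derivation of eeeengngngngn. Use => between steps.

A => eAgA   [A ::= e A g A]
eAgA => eeAgAgA   [A ::= e A g A]
eeAgAgA => eeeAgAgAgA   [A ::= e A g A]
eeeAgAgAgA => eeeeAgAgAgAgA   [A ::= e A g A]
eeeeAgAgAgAgA => eeeengAgAgAgA   [A ::= n]
eeeengAgAgAgA => eeeengngAgAgA   [A ::= n]
eeeengngAgAgA => eeeengngngAgA   [A ::= n]
eeeengngngAgA => eeeengngngngA   [A ::= n]
eeeengngngngA => eeeengngngngn   [A ::= n]

A => eAgA => eeAgAgA => eeeAgAgAgA => eeeeAgAgAgAgA => eeeengAgAgAgA => eeeengngAgAgA => eeeengngngAgA => eeeengngngngA => eeeengngngngn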